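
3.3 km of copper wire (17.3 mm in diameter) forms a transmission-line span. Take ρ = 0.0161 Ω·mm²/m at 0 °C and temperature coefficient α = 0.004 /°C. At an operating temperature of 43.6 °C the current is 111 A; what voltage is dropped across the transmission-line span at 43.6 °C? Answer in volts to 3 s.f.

29.5 V

ρ = 0.0161 Ω·mm²/m = 1.61×10^-8 Ω·m
A = π(d/2)² = π(8.6500e-03 m)² = 2.351e-04 m²
R₍0₎ = ρL/A = (1.61×10^-8)(3300)/(2.351e-04) = 0.226 Ω
R₍43.6₎ = R₍0₎(1 + αΔT) = 0.226 × (1 + 0.004×43.6) = 0.2654 Ω
V = IR = 111 × 0.2654 = 29.5 V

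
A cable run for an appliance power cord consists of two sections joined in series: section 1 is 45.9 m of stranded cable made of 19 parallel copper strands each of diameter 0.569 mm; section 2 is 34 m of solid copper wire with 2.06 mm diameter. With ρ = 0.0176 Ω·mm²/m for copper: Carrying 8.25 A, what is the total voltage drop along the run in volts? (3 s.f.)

2.86 V

ρ = 0.0176 Ω·mm²/m = 1.76×10^-8 Ω·m
Section 1: A_strand = π(2.8450e-04)² = 2.543e-07 m²; R₁ = ρL/(N·A_s) = (1.76×10^-8)(45.9)/(19×2.543e-07) = 0.1672 Ω
Section 2: A = π(d/2)² = π(1.0300e-03 m)² = 3.333e-06 m²
R₂ = (1.76×10^-8)(34)/(3.333e-06) = 0.1795 Ω
R = R₁ + R₂ = 0.3468 Ω
V = IR = 8.25 × 0.3468 = 2.86 V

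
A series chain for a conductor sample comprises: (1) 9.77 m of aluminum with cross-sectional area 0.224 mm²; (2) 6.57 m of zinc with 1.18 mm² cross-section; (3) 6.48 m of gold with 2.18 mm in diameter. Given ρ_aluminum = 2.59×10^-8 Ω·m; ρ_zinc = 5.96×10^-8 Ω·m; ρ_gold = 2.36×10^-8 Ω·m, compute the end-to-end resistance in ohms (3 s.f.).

1.50 Ω

Seg 1: A = 0.224 mm² = 2.240e-07 m²
R_1 = (2.59×10^-8)(9.77)/(2.240e-07) = 1.13 Ω
Seg 2: A = 1.18 mm² = 1.180e-06 m²
R_2 = (5.96×10^-8)(6.57)/(1.180e-06) = 0.3318 Ω
Seg 3: A = π(d/2)² = π(1.0900e-03 m)² = 3.733e-06 m²
R_3 = (2.36×10^-8)(6.48)/(3.733e-06) = 0.04097 Ω
R_total = R_1 + R_2 + R_3 = 1.50 Ω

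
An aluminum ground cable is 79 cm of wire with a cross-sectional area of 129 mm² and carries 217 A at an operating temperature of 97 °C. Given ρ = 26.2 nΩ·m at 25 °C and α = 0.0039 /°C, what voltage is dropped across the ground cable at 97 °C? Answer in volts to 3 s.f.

0.0446 V

ρ = 26.2 nΩ·m = 2.62×10^-8 Ω·m
A = 129 mm² = 1.290e-04 m²
R₍25₎ = ρL/A = (2.62×10^-8)(0.79)/(1.290e-04) = 1.604×10^-4 Ω
R₍97₎ = R₍25₎(1 + αΔT) = 1.604×10^-4 × (1 + 0.0039×72) = 2.055×10^-4 Ω
V = IR = 217 × 2.055×10^-4 = 0.0446 V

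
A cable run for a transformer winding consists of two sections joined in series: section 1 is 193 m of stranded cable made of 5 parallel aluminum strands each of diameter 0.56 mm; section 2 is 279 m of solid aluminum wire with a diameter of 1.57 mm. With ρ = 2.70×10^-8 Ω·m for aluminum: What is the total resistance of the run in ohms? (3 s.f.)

8.12 Ω

Section 1: A_strand = π(2.8000e-04)² = 2.463e-07 m²; R₁ = ρL/(N·A_s) = (2.70×10^-8)(193)/(5×2.463e-07) = 4.231 Ω
Section 2: A = π(d/2)² = π(7.8500e-04 m)² = 1.936e-06 m²
R₂ = (2.70×10^-8)(279)/(1.936e-06) = 3.891 Ω
R = R₁ + R₂ = 8.12 Ω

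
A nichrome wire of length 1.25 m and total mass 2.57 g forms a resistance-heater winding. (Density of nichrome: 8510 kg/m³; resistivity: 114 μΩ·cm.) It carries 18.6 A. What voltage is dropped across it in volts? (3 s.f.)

110 V

ρ = 114 μΩ·cm = 1.14×10^-6 Ω·m
A = m/(density·L) = 0.00257/(8510×1.25) = 2.4160e-07 m²
R = ρL/A = (1.14×10^-6)(1.25)/(2.4160e-07) = 5.898 Ω
V = IR = 18.6 × 5.898 = 110 V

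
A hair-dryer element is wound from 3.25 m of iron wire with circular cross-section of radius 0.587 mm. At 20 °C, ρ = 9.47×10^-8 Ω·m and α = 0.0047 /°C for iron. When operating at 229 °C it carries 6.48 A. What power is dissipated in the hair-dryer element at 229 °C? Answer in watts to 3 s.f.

23.7 W

A = πr² = π(5.8700e-04 m)² = 1.082e-06 m²
R₍20₎ = ρL/A = (9.47×10^-8)(3.25)/(1.082e-06) = 0.2843 Ω
R₍229₎ = R₍20₎(1 + αΔT) = 0.2843 × (1 + 0.0047×209) = 0.5636 Ω
P = I²R = (6.48)² × 0.5636 = 23.7 W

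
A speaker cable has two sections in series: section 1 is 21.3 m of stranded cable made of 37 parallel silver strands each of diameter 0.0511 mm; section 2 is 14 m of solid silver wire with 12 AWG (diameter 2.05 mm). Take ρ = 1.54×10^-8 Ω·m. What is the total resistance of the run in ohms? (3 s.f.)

Section 1: A_strand = π(2.5550e-05)² = 2.051e-09 m²; R₁ = ρL/(N·A_s) = (1.54×10^-8)(21.3)/(37×2.051e-09) = 4.323 Ω
Section 2: A = π(2.05/2 mm)² = π(1.0250e-03 m)² = 3.301e-06 m²
R₂ = (1.54×10^-8)(14)/(3.301e-06) = 0.06532 Ω
R = R₁ + R₂ = 4.39 Ω

4.39 Ω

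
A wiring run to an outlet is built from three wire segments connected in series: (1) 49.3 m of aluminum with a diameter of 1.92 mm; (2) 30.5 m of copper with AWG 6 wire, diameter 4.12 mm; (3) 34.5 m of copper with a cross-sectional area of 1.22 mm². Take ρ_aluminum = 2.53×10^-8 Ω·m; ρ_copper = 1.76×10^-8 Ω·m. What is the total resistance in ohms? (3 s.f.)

Seg 1: A = π(d/2)² = π(9.6000e-04 m)² = 2.895e-06 m²
R_1 = (2.53×10^-8)(49.3)/(2.895e-06) = 0.4308 Ω
Seg 2: A = π(4.12/2 mm)² = π(2.0600e-03 m)² = 1.333e-05 m²
R_2 = (1.76×10^-8)(30.5)/(1.333e-05) = 0.04027 Ω
Seg 3: A = 1.22 mm² = 1.220e-06 m²
R_3 = (1.76×10^-8)(34.5)/(1.220e-06) = 0.4977 Ω
R_total = R_1 + R_2 + R_3 = 0.969 Ω

0.969 Ω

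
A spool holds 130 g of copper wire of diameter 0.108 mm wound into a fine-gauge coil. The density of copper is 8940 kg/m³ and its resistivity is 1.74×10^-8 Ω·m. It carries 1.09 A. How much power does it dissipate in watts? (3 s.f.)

3580 W

A = π(d/2)² = π(5.4000e-05 m)² = 9.1609e-09 m²
L = m/(density·A) = 0.13/(8940×9.1609e-09) = 1587 m
R = ρL/A = (1.74×10^-8)(1587)/(9.1609e-09) = 3015 Ω
P = I²R = (1.09)² × 3015 = 3580 W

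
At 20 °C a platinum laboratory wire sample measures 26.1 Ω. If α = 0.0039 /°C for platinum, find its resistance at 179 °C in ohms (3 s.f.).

42.3 Ω

ΔT = 179 − 20 = 159 °C
R = R₀(1 + αΔT) = 26.1 × (1 + 0.0039×159) = 26.1 × 1.62 = 42.3 Ω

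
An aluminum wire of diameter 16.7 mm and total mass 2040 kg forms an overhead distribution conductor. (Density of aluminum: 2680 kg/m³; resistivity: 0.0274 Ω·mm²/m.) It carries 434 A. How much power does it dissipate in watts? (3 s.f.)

81900 W

ρ = 0.0274 Ω·mm²/m = 2.74×10^-8 Ω·m
A = π(d/2)² = π(8.3500e-03 m)² = 2.1904e-04 m²
L = m/(density·A) = 2040/(2680×2.1904e-04) = 3475 m
R = ρL/A = (2.74×10^-8)(3475)/(2.1904e-04) = 0.4347 Ω
P = I²R = (434)² × 0.4347 = 81900 W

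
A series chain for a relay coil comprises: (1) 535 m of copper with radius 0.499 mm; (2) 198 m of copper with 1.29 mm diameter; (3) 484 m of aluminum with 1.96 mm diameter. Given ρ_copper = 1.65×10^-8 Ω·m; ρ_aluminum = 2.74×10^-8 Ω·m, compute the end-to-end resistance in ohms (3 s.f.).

18.2 Ω

Seg 1: A = πr² = π(4.9900e-04 m)² = 7.823e-07 m²
R_1 = (1.65×10^-8)(535)/(7.823e-07) = 11.28 Ω
Seg 2: A = π(d/2)² = π(6.4500e-04 m)² = 1.307e-06 m²
R_2 = (1.65×10^-8)(198)/(1.307e-06) = 2.5 Ω
Seg 3: A = π(d/2)² = π(9.8000e-04 m)² = 3.017e-06 m²
R_3 = (2.74×10^-8)(484)/(3.017e-06) = 4.395 Ω
R_total = R_1 + R_2 + R_3 = 18.2 Ω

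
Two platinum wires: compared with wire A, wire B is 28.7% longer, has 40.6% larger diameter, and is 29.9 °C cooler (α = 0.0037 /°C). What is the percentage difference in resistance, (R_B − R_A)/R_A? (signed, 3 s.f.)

R ∝ ρL/d² with ρ ∝ (1+αΔT), so R_B/R_A = (1 + 28.7/100) × (1 + 40.6/100)⁻² × (1 − 0.0037×29.9)
= 1.287 × 0.5059 × 0.8894 = 0.579
(R_B − R_A)/R_A = 0.579 − 1 = -42.1%

-42.1%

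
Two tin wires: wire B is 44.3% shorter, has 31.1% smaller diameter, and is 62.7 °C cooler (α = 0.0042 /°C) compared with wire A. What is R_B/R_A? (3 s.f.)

0.864

R ∝ ρL/d² with ρ ∝ (1+αΔT), so R_B/R_A = (1 − 44.3/100) × (1 − 31.1/100)⁻² × (1 − 0.0042×62.7)
= 0.557 × 2.107 × 0.7367 = 0.864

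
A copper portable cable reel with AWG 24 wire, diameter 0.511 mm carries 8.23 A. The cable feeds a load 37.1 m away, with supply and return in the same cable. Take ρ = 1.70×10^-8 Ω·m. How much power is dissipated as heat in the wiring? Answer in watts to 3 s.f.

A = π(0.511/2 mm)² = π(2.5550e-04 m)² = 2.051e-07 m²
Total conductor length (both ways) L = 2 × 37.1 = 74.2 m
R = ρL/A = (1.70×10^-8)(74.2)/(2.051e-07) = 6.151 Ω
P = I²R = (8.23)² × 6.151 = 417 W

417 W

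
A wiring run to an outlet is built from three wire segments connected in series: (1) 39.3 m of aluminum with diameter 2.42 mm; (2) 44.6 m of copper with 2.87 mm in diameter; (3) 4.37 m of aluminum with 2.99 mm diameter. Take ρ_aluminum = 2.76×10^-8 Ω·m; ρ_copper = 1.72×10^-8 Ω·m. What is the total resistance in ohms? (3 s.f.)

Seg 1: A = π(d/2)² = π(1.2100e-03 m)² = 4.600e-06 m²
R_1 = (2.76×10^-8)(39.3)/(4.600e-06) = 0.2358 Ω
Seg 2: A = π(d/2)² = π(1.4350e-03 m)² = 6.469e-06 m²
R_2 = (1.72×10^-8)(44.6)/(6.469e-06) = 0.1186 Ω
Seg 3: A = π(d/2)² = π(1.4950e-03 m)² = 7.022e-06 m²
R_3 = (2.76×10^-8)(4.37)/(7.022e-06) = 0.01718 Ω
R_total = R_1 + R_2 + R_3 = 0.372 Ω

0.372 Ω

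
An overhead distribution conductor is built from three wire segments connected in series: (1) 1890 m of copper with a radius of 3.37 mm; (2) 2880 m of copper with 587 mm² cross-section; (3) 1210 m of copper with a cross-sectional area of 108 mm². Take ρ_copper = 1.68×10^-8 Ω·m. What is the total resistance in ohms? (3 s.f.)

1.16 Ω

Seg 1: A = πr² = π(3.3700e-03 m)² = 3.568e-05 m²
R_1 = (1.68×10^-8)(1890)/(3.568e-05) = 0.8899 Ω
Seg 2: A = 587 mm² = 5.870e-04 m²
R_2 = (1.68×10^-8)(2880)/(5.870e-04) = 0.08243 Ω
Seg 3: A = 108 mm² = 1.080e-04 m²
R_3 = (1.68×10^-8)(1210)/(1.080e-04) = 0.1882 Ω
R_total = R_1 + R_2 + R_3 = 1.16 Ω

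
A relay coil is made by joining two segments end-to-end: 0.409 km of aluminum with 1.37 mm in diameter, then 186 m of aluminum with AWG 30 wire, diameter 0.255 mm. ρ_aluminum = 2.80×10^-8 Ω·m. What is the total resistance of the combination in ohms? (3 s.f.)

Segment 1: A = π(d/2)² = π(6.8500e-04 m)² = 1.474e-06 m²
R₁ = ρL/A = (2.80×10^-8)(409)/(1.474e-06) = 7.769 Ω
Segment 2: A = π(0.255/2 mm)² = π(1.2750e-04 m)² = 5.107e-08 m²
R₂ = (2.80×10^-8)(186)/(5.107e-08) = 102 Ω
R = R₁ + R₂ = 110 Ω

110 Ω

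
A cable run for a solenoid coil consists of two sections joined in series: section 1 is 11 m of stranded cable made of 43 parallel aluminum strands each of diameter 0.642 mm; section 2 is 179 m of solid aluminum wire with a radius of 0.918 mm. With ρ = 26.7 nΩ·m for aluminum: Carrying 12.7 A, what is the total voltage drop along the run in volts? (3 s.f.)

23.2 V

ρ = 26.7 nΩ·m = 2.67×10^-8 Ω·m
Section 1: A_strand = π(3.2100e-04)² = 3.237e-07 m²; R₁ = ρL/(N·A_s) = (2.67×10^-8)(11)/(43×3.237e-07) = 0.0211 Ω
Section 2: A = πr² = π(9.1800e-04 m)² = 2.647e-06 m²
R₂ = (2.67×10^-8)(179)/(2.647e-06) = 1.805 Ω
R = R₁ + R₂ = 1.826 Ω
V = IR = 12.7 × 1.826 = 23.2 V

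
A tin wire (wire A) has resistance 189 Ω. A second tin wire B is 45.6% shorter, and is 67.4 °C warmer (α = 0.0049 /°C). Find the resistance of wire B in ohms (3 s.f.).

137 Ω

R ∝ ρL/d² with ρ ∝ (1+αΔT), so R_B/R_A = (1 − 45.6/100) × (1 + 0.0049×67.4)
= 0.544 × 1.33 = 0.7237
R_B = 0.7237 × 189 = 137 Ω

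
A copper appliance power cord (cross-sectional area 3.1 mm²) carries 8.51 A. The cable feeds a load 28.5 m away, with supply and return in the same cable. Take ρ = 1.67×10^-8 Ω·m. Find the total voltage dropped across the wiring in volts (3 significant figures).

A = 3.1 mm² = 3.100e-06 m²
Total conductor length (both ways) L = 2 × 28.5 = 57 m
R = ρL/A = (1.67×10^-8)(57)/(3.100e-06) = 0.3071 Ω
V = IR = 8.51 × 0.3071 = 2.61 V

2.61 V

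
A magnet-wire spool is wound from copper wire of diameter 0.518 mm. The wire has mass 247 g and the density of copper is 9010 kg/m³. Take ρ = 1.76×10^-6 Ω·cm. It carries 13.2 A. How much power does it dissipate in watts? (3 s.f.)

1890 W

ρ = 1.76×10^-6 Ω·cm = 1.76×10^-8 Ω·m
A = π(d/2)² = π(2.5900e-04 m)² = 2.1074e-07 m²
L = m/(density·A) = 0.247/(9010×2.1074e-07) = 130.1 m
R = ρL/A = (1.76×10^-8)(130.1)/(2.1074e-07) = 10.86 Ω
P = I²R = (13.2)² × 10.86 = 1890 W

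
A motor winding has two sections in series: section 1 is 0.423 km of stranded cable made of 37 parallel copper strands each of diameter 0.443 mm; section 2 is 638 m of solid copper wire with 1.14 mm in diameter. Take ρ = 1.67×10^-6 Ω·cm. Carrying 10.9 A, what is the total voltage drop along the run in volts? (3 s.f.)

127 V

ρ = 1.67×10^-6 Ω·cm = 1.67×10^-8 Ω·m
Section 1: A_strand = π(2.2150e-04)² = 1.541e-07 m²; R₁ = ρL/(N·A_s) = (1.67×10^-8)(423)/(37×1.541e-07) = 1.239 Ω
Section 2: A = π(d/2)² = π(5.7000e-04 m)² = 1.021e-06 m²
R₂ = (1.67×10^-8)(638)/(1.021e-06) = 10.44 Ω
R = R₁ + R₂ = 11.68 Ω
V = IR = 10.9 × 11.68 = 127 V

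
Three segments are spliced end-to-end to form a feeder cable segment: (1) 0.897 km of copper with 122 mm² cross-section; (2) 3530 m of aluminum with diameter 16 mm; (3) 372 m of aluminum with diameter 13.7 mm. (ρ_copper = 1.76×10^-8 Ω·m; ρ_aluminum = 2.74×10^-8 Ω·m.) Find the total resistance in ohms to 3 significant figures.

Seg 1: A = 122 mm² = 1.220e-04 m²
R_1 = (1.76×10^-8)(897)/(1.220e-04) = 0.1294 Ω
Seg 2: A = π(d/2)² = π(8.0000e-03 m)² = 2.011e-04 m²
R_2 = (2.74×10^-8)(3530)/(2.011e-04) = 0.4811 Ω
Seg 3: A = π(d/2)² = π(6.8500e-03 m)² = 1.474e-04 m²
R_3 = (2.74×10^-8)(372)/(1.474e-04) = 0.06915 Ω
R_total = R_1 + R_2 + R_3 = 0.680 Ω

0.680 Ω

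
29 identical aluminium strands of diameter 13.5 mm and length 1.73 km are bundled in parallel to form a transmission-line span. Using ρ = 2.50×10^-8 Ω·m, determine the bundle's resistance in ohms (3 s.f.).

0.0104 Ω

A_strand = π(6.7500e-03 m)² = 1.431e-04 m²
R_strand = ρL/A = (2.50×10^-8)(1730)/(1.431e-04) = 0.3022 Ω
R_total = R_strand/N = 0.3022/29 = 0.0104 Ω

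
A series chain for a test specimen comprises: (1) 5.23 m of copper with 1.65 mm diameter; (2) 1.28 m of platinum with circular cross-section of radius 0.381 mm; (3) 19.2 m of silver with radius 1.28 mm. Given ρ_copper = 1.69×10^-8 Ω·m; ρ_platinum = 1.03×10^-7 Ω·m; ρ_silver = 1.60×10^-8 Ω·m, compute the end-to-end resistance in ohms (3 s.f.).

0.390 Ω

Seg 1: A = π(d/2)² = π(8.2500e-04 m)² = 2.138e-06 m²
R_1 = (1.69×10^-8)(5.23)/(2.138e-06) = 0.04134 Ω
Seg 2: A = πr² = π(3.8100e-04 m)² = 4.560e-07 m²
R_2 = (1.03×10^-7)(1.28)/(4.560e-07) = 0.2891 Ω
Seg 3: A = πr² = π(1.2800e-03 m)² = 5.147e-06 m²
R_3 = (1.60×10^-8)(19.2)/(5.147e-06) = 0.05968 Ω
R_total = R_1 + R_2 + R_3 = 0.390 Ω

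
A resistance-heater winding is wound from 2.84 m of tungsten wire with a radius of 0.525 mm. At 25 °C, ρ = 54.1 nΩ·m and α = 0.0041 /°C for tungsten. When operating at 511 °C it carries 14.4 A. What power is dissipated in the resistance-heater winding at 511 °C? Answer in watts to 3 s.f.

ρ = 54.1 nΩ·m = 5.41×10^-8 Ω·m
A = πr² = π(5.2500e-04 m)² = 8.659e-07 m²
R₍25₎ = ρL/A = (5.41×10^-8)(2.84)/(8.659e-07) = 0.1774 Ω
R₍511₎ = R₍25₎(1 + αΔT) = 0.1774 × (1 + 0.0041×486) = 0.531 Ω
P = I²R = (14.4)² × 0.531 = 110 W

110 W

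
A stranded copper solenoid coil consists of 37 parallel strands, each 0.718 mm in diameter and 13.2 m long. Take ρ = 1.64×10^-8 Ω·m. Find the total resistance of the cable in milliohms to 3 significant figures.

A_strand = π(3.5900e-04 m)² = 4.049e-07 m²
R_strand = ρL/A = (1.64×10^-8)(13.2)/(4.049e-07) = 0.5347 Ω
R_total = R_strand/N = 0.5347/37 = 14.5 mΩ

14.5 mΩ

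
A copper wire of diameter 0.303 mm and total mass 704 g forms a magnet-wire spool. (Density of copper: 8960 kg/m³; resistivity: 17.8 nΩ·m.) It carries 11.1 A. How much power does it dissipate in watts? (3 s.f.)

ρ = 17.8 nΩ·m = 1.78×10^-8 Ω·m
A = π(d/2)² = π(1.5150e-04 m)² = 7.2107e-08 m²
L = m/(density·A) = 0.704/(8960×7.2107e-08) = 1090 m
R = ρL/A = (1.78×10^-8)(1090)/(7.2107e-08) = 269 Ω
P = I²R = (11.1)² × 269 = 33100 W

33100 W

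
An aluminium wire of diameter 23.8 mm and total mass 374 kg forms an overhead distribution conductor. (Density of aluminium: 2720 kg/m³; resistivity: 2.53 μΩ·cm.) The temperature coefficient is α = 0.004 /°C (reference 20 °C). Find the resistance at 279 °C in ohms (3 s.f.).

0.0358 Ω

ρ = 2.53 μΩ·cm = 2.53×10^-8 Ω·m
A = π(d/2)² = π(1.1900e-02 m)² = 4.4488e-04 m²
L = m/(density·A) = 374/(2720×4.4488e-04) = 309.1 m
R = ρL/A = (2.53×10^-8)(309.1)/(4.4488e-04) = 0.01758 Ω
R(279 °C) = 0.01758 × (1 + 0.004×259) = 0.0358 Ω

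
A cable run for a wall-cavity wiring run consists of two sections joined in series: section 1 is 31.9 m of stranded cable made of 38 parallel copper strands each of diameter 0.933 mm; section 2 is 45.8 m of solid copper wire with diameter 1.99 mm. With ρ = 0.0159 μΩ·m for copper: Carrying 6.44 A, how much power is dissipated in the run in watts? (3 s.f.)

10.5 W

ρ = 0.0159 μΩ·m = 1.59×10^-8 Ω·m
Section 1: A_strand = π(4.6650e-04)² = 6.837e-07 m²; R₁ = ρL/(N·A_s) = (1.59×10^-8)(31.9)/(38×6.837e-07) = 0.01952 Ω
Section 2: A = π(d/2)² = π(9.9500e-04 m)² = 3.110e-06 m²
R₂ = (1.59×10^-8)(45.8)/(3.110e-06) = 0.2341 Ω
R = R₁ + R₂ = 0.2537 Ω
P = I²R = (6.44)² × 0.2537 = 10.5 W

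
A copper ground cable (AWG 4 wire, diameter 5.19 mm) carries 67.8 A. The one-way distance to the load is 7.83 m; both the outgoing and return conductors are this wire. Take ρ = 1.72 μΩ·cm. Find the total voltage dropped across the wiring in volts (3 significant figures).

0.863 V

ρ = 1.72 μΩ·cm = 1.72×10^-8 Ω·m
A = π(5.19/2 mm)² = π(2.5950e-03 m)² = 2.116e-05 m²
Total conductor length (both ways) L = 2 × 7.83 = 15.66 m
R = ρL/A = (1.72×10^-8)(15.66)/(2.116e-05) = 0.01273 Ω
V = IR = 67.8 × 0.01273 = 0.863 V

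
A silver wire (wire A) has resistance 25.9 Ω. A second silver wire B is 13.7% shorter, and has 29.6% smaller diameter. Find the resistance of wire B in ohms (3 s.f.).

R ∝ L/d², so R_B/R_A = (1 − 13.7/100) × (1 − 29.6/100)⁻²
= 0.863 × 2.018 = 1.741
R_B = 1.741 × 25.9 = 45.1 Ω

45.1 Ω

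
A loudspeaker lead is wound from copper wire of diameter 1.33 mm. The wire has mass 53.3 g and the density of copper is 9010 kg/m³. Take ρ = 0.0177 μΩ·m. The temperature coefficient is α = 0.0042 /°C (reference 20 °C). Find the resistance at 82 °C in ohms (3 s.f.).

0.0684 Ω

ρ = 0.0177 μΩ·m = 1.77×10^-8 Ω·m
A = π(d/2)² = π(6.6500e-04 m)² = 1.3893e-06 m²
L = m/(density·A) = 0.0533/(9010×1.3893e-06) = 4.258 m
R = ρL/A = (1.77×10^-8)(4.258)/(1.3893e-06) = 0.05425 Ω
R(82 °C) = 0.05425 × (1 + 0.0042×62) = 0.0684 Ω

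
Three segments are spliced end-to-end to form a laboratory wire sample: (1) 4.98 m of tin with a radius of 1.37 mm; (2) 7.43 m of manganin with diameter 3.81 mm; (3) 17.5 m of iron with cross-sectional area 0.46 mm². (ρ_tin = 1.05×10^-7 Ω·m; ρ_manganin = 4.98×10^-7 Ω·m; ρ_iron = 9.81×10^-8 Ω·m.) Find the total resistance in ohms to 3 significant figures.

Seg 1: A = πr² = π(1.3700e-03 m)² = 5.896e-06 m²
R_1 = (1.05×10^-7)(4.98)/(5.896e-06) = 0.08868 Ω
Seg 2: A = π(d/2)² = π(1.9050e-03 m)² = 1.140e-05 m²
R_2 = (4.98×10^-7)(7.43)/(1.140e-05) = 0.3245 Ω
Seg 3: A = 0.46 mm² = 4.600e-07 m²
R_3 = (9.81×10^-8)(17.5)/(4.600e-07) = 3.732 Ω
R_total = R_1 + R_2 + R_3 = 4.15 Ω

4.15 Ω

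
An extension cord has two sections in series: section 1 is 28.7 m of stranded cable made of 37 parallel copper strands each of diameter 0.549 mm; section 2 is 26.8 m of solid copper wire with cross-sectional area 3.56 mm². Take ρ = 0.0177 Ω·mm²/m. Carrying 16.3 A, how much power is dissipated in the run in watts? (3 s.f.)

ρ = 0.0177 Ω·mm²/m = 1.77×10^-8 Ω·m
Section 1: A_strand = π(2.7450e-04)² = 2.367e-07 m²; R₁ = ρL/(N·A_s) = (1.77×10^-8)(28.7)/(37×2.367e-07) = 0.058 Ω
Section 2: A = 3.56 mm² = 3.560e-06 m²
R₂ = (1.77×10^-8)(26.8)/(3.560e-06) = 0.1332 Ω
R = R₁ + R₂ = 0.1912 Ω
P = I²R = (16.3)² × 0.1912 = 50.8 W

50.8 W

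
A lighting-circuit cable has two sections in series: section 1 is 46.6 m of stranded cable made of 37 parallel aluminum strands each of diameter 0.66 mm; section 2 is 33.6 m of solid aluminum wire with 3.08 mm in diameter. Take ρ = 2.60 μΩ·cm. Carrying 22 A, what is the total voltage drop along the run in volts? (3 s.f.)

ρ = 2.60 μΩ·cm = 2.60×10^-8 Ω·m
Section 1: A_strand = π(3.3000e-04)² = 3.421e-07 m²; R₁ = ρL/(N·A_s) = (2.60×10^-8)(46.6)/(37×3.421e-07) = 0.09571 Ω
Section 2: A = π(d/2)² = π(1.5400e-03 m)² = 7.451e-06 m²
R₂ = (2.60×10^-8)(33.6)/(7.451e-06) = 0.1173 Ω
R = R₁ + R₂ = 0.213 Ω
V = IR = 22 × 0.213 = 4.69 V

4.69 V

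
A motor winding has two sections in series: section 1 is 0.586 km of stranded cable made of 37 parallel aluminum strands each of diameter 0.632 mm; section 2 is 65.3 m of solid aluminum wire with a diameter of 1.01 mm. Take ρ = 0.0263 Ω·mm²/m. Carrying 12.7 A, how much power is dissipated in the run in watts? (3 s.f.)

ρ = 0.0263 Ω·mm²/m = 2.63×10^-8 Ω·m
Section 1: A_strand = π(3.1600e-04)² = 3.137e-07 m²; R₁ = ρL/(N·A_s) = (2.63×10^-8)(586)/(37×3.137e-07) = 1.328 Ω
Section 2: A = π(d/2)² = π(5.0500e-04 m)² = 8.012e-07 m²
R₂ = (2.63×10^-8)(65.3)/(8.012e-07) = 2.144 Ω
R = R₁ + R₂ = 3.471 Ω
P = I²R = (12.7)² × 3.471 = 560 W

560 W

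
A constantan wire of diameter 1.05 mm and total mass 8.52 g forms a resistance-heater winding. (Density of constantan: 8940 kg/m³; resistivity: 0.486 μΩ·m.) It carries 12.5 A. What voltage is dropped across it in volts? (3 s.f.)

7.72 V

ρ = 0.486 μΩ·m = 4.86×10^-7 Ω·m
A = π(d/2)² = π(5.2500e-04 m)² = 8.6590e-07 m²
L = m/(density·A) = 0.00852/(8940×8.6590e-07) = 1.101 m
R = ρL/A = (4.86×10^-7)(1.101)/(8.6590e-07) = 0.6177 Ω
V = IR = 12.5 × 0.6177 = 7.72 V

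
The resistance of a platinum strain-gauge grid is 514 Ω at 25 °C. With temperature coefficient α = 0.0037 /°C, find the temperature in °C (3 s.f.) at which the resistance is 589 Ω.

R = R₀(1 + α(T − T₀)) ⇒ T = T₀ + (R/R₀ − 1)/α
T = 25 + (589/514 − 1)/0.0037 = 25 + (0.1459)/0.0037 = 64.4 °C

64.4 °C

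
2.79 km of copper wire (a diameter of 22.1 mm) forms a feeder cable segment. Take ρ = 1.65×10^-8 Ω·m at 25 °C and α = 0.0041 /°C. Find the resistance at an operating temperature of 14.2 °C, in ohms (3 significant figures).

0.115 Ω

A = π(d/2)² = π(1.1050e-02 m)² = 3.836e-04 m²
R₍25°C₎ = ρL/A = (1.65×10^-8)(2790)/(3.836e-04) = 0.12 Ω
R = R₀(1 + αΔT) = 0.12(1 + 0.0041×-10.8) = 0.115 Ω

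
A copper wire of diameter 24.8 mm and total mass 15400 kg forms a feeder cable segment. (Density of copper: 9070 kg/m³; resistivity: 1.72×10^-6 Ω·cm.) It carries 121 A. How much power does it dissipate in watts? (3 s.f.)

ρ = 1.72×10^-6 Ω·cm = 1.72×10^-8 Ω·m
A = π(d/2)² = π(1.2400e-02 m)² = 4.8305e-04 m²
L = m/(density·A) = 15400/(9070×4.8305e-04) = 3515 m
R = ρL/A = (1.72×10^-8)(3515)/(4.8305e-04) = 0.1252 Ω
P = I²R = (121)² × 0.1252 = 1830 W

1830 W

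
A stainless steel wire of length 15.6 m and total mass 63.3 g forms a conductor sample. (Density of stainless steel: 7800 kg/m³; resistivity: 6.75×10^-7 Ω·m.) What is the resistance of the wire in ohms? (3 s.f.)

A = m/(density·L) = 0.0633/(7800×15.6) = 5.2022e-07 m²
R = ρL/A = (6.75×10^-7)(15.6)/(5.2022e-07) = 20.2 Ω

20.2 Ω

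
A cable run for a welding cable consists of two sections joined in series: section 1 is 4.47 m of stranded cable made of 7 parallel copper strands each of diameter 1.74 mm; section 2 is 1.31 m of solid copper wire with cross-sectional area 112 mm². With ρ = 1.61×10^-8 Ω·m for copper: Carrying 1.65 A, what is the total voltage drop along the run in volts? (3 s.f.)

0.00744 V

Section 1: A_strand = π(8.7000e-04)² = 2.378e-06 m²; R₁ = ρL/(N·A_s) = (1.61×10^-8)(4.47)/(7×2.378e-06) = 0.004324 Ω
Section 2: A = 112 mm² = 1.120e-04 m²
R₂ = (1.61×10^-8)(1.31)/(1.120e-04) = 1.883×10^-4 Ω
R = R₁ + R₂ = 0.004512 Ω
V = IR = 1.65 × 0.004512 = 0.00744 V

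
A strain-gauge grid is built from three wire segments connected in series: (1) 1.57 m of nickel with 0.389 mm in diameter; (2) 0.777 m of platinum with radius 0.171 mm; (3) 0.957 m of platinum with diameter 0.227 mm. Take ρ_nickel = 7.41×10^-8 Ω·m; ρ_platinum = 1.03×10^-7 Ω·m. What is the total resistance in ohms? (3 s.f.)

Seg 1: A = π(d/2)² = π(1.9450e-04 m)² = 1.188e-07 m²
R_1 = (7.41×10^-8)(1.57)/(1.188e-07) = 0.9789 Ω
Seg 2: A = πr² = π(1.7100e-04 m)² = 9.186e-08 m²
R_2 = (1.03×10^-7)(0.777)/(9.186e-08) = 0.8712 Ω
Seg 3: A = π(d/2)² = π(1.1350e-04 m)² = 4.047e-08 m²
R_3 = (1.03×10^-7)(0.957)/(4.047e-08) = 2.436 Ω
R_total = R_1 + R_2 + R_3 = 4.29 Ω

4.29 Ω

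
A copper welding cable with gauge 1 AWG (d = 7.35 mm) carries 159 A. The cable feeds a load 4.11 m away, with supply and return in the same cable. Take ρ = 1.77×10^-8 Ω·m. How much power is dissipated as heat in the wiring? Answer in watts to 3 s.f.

A = π(7.35/2 mm)² = π(3.6750e-03 m)² = 4.243e-05 m²
Total conductor length (both ways) L = 2 × 4.11 = 8.22 m
R = ρL/A = (1.77×10^-8)(8.22)/(4.243e-05) = 0.003429 Ω
P = I²R = (159)² × 0.003429 = 86.7 W

86.7 W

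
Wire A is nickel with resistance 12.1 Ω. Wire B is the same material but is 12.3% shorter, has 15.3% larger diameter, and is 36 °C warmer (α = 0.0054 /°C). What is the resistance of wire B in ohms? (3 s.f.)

9.53 Ω

R ∝ ρL/d² with ρ ∝ (1+αΔT), so R_B/R_A = (1 − 12.3/100) × (1 + 15.3/100)⁻² × (1 + 0.0054×36)
= 0.877 × 0.7522 × 1.194 = 0.7879
R_B = 0.7879 × 12.1 = 9.53 Ω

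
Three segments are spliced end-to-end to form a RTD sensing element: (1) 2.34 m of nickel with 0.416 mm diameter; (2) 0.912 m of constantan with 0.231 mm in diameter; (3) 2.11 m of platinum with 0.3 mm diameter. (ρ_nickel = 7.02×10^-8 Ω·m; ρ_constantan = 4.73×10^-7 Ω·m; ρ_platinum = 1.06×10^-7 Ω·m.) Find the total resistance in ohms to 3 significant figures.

14.7 Ω

Seg 1: A = π(d/2)² = π(2.0800e-04 m)² = 1.359e-07 m²
R_1 = (7.02×10^-8)(2.34)/(1.359e-07) = 1.209 Ω
Seg 2: A = π(d/2)² = π(1.1550e-04 m)² = 4.191e-08 m²
R_2 = (4.73×10^-7)(0.912)/(4.191e-08) = 10.29 Ω
Seg 3: A = π(d/2)² = π(1.5000e-04 m)² = 7.069e-08 m²
R_3 = (1.06×10^-7)(2.11)/(7.069e-08) = 3.164 Ω
R_total = R_1 + R_2 + R_3 = 14.7 Ω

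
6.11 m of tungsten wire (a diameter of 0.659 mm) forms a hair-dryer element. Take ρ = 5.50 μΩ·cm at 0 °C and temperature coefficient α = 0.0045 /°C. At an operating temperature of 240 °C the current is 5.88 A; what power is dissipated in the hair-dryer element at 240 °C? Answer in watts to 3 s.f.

ρ = 5.50 μΩ·cm = 5.50×10^-8 Ω·m
A = π(d/2)² = π(3.2950e-04 m)² = 3.411e-07 m²
R₍0₎ = ρL/A = (5.50×10^-8)(6.11)/(3.411e-07) = 0.9852 Ω
R₍240₎ = R₍0₎(1 + αΔT) = 0.9852 × (1 + 0.0045×240) = 2.049 Ω
P = I²R = (5.88)² × 2.049 = 70.9 W

70.9 W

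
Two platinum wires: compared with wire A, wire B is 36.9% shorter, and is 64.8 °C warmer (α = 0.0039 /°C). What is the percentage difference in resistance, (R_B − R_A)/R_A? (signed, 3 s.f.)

R ∝ ρL/d² with ρ ∝ (1+αΔT), so R_B/R_A = (1 − 36.9/100) × (1 + 0.0039×64.8)
= 0.631 × 1.253 = 0.7905
(R_B − R_A)/R_A = 0.7905 − 1 = -21.0%

-21.0%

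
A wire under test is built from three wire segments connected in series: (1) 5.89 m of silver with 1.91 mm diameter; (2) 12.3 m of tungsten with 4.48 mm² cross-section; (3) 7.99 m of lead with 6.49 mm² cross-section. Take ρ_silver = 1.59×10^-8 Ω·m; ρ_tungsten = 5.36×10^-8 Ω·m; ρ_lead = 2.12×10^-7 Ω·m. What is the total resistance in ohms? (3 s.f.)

0.441 Ω

Seg 1: A = π(d/2)² = π(9.5500e-04 m)² = 2.865e-06 m²
R_1 = (1.59×10^-8)(5.89)/(2.865e-06) = 0.03269 Ω
Seg 2: A = 4.48 mm² = 4.480e-06 m²
R_2 = (5.36×10^-8)(12.3)/(4.480e-06) = 0.1472 Ω
Seg 3: A = 6.49 mm² = 6.490e-06 m²
R_3 = (2.12×10^-7)(7.99)/(6.490e-06) = 0.261 Ω
R_total = R_1 + R_2 + R_3 = 0.441 Ω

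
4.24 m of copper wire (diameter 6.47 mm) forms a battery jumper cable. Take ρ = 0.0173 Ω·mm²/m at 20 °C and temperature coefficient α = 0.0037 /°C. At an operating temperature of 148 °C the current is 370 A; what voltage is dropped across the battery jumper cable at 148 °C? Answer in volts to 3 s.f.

ρ = 0.0173 Ω·mm²/m = 1.73×10^-8 Ω·m
A = π(d/2)² = π(3.2350e-03 m)² = 3.288e-05 m²
R₍20₎ = ρL/A = (1.73×10^-8)(4.24)/(3.288e-05) = 0.002231 Ω
R₍148₎ = R₍20₎(1 + αΔT) = 0.002231 × (1 + 0.0037×128) = 0.003288 Ω
V = IR = 370 × 0.003288 = 1.22 V

1.22 V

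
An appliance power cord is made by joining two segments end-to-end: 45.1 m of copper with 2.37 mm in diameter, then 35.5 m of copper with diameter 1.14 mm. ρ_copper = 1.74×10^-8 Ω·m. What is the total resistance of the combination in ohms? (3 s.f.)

0.783 Ω

Segment 1: A = π(d/2)² = π(1.1850e-03 m)² = 4.412e-06 m²
R₁ = ρL/A = (1.74×10^-8)(45.1)/(4.412e-06) = 0.1779 Ω
Segment 2: A = π(d/2)² = π(5.7000e-04 m)² = 1.021e-06 m²
R₂ = (1.74×10^-8)(35.5)/(1.021e-06) = 0.6052 Ω
R = R₁ + R₂ = 0.783 Ω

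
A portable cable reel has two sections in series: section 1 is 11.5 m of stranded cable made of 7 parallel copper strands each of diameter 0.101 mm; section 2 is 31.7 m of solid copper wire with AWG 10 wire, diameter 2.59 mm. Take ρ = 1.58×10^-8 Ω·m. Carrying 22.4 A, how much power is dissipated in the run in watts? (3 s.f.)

Section 1: A_strand = π(5.0500e-05)² = 8.012e-09 m²; R₁ = ρL/(N·A_s) = (1.58×10^-8)(11.5)/(7×8.012e-09) = 3.24 Ω
Section 2: A = π(2.59/2 mm)² = π(1.2950e-03 m)² = 5.269e-06 m²
R₂ = (1.58×10^-8)(31.7)/(5.269e-06) = 0.09507 Ω
R = R₁ + R₂ = 3.335 Ω
P = I²R = (22.4)² × 3.335 = 1670 W

1670 W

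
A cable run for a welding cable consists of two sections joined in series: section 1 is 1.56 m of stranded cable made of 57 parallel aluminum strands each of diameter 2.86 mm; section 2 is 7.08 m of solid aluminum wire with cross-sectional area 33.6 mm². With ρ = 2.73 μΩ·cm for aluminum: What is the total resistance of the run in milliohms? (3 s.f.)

5.87 mΩ

ρ = 2.73 μΩ·cm = 2.73×10^-8 Ω·m
Section 1: A_strand = π(1.4300e-03)² = 6.424e-06 m²; R₁ = ρL/(N·A_s) = (2.73×10^-8)(1.56)/(57×6.424e-06) = 1.163×10^-4 Ω
Section 2: A = 33.6 mm² = 3.360e-05 m²
R₂ = (2.73×10^-8)(7.08)/(3.360e-05) = 0.005753 Ω
R = R₁ + R₂ = 5.87 mΩ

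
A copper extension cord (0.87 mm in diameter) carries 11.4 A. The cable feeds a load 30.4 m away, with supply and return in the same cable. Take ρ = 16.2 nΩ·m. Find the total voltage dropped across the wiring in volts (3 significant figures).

18.9 V

ρ = 16.2 nΩ·m = 1.62×10^-8 Ω·m
A = π(d/2)² = π(4.3500e-04 m)² = 5.945e-07 m²
Total conductor length (both ways) L = 2 × 30.4 = 60.8 m
R = ρL/A = (1.62×10^-8)(60.8)/(5.945e-07) = 1.657 Ω
V = IR = 11.4 × 1.657 = 18.9 V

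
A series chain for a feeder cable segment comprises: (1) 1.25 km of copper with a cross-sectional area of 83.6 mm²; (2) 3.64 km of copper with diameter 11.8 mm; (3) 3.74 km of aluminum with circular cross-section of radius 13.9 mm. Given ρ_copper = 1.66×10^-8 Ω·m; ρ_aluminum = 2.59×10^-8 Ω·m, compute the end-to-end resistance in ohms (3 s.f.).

Seg 1: A = 83.6 mm² = 8.360e-05 m²
R_1 = (1.66×10^-8)(1250)/(8.360e-05) = 0.2482 Ω
Seg 2: A = π(d/2)² = π(5.9000e-03 m)² = 1.094e-04 m²
R_2 = (1.66×10^-8)(3640)/(1.094e-04) = 0.5525 Ω
Seg 3: A = πr² = π(1.3900e-02 m)² = 6.070e-04 m²
R_3 = (2.59×10^-8)(3740)/(6.070e-04) = 0.1596 Ω
R_total = R_1 + R_2 + R_3 = 0.960 Ω

0.960 Ω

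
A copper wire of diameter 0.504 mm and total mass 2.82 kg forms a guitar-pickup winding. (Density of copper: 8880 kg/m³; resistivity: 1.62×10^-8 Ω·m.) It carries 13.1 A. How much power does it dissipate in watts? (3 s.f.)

A = π(d/2)² = π(2.5200e-04 m)² = 1.9950e-07 m²
L = m/(density·A) = 2.82/(8880×1.9950e-07) = 1592 m
R = ρL/A = (1.62×10^-8)(1592)/(1.9950e-07) = 129.3 Ω
P = I²R = (13.1)² × 129.3 = 22200 W

22200 W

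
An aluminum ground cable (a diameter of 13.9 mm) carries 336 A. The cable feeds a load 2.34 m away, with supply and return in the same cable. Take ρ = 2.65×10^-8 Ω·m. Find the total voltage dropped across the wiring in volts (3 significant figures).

0.275 V

A = π(d/2)² = π(6.9500e-03 m)² = 1.517e-04 m²
Total conductor length (both ways) L = 2 × 2.34 = 4.68 m
R = ρL/A = (2.65×10^-8)(4.68)/(1.517e-04) = 8.173×10^-4 Ω
V = IR = 336 × 8.173×10^-4 = 0.275 V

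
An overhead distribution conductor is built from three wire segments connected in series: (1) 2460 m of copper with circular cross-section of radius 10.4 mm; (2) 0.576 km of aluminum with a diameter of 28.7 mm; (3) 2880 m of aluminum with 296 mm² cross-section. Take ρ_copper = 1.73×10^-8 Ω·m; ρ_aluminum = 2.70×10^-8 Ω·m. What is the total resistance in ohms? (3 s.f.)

Seg 1: A = πr² = π(1.0400e-02 m)² = 3.398e-04 m²
R_1 = (1.73×10^-8)(2460)/(3.398e-04) = 0.1252 Ω
Seg 2: A = π(d/2)² = π(1.4350e-02 m)² = 6.469e-04 m²
R_2 = (2.70×10^-8)(576)/(6.469e-04) = 0.02404 Ω
Seg 3: A = 296 mm² = 2.960e-04 m²
R_3 = (2.70×10^-8)(2880)/(2.960e-04) = 0.2627 Ω
R_total = R_1 + R_2 + R_3 = 0.412 Ω

0.412 Ω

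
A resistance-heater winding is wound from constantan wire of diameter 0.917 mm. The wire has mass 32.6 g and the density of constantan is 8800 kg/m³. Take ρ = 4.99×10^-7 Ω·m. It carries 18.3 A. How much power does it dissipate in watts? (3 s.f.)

1420 W

A = π(d/2)² = π(4.5850e-04 m)² = 6.6043e-07 m²
L = m/(density·A) = 0.0326/(8800×6.6043e-07) = 5.609 m
R = ρL/A = (4.99×10^-7)(5.609)/(6.6043e-07) = 4.238 Ω
P = I²R = (18.3)² × 4.238 = 1420 W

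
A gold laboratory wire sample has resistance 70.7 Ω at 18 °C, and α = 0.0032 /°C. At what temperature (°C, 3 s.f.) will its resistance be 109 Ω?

187 °C

R = R₀(1 + α(T − T₀)) ⇒ T = T₀ + (R/R₀ − 1)/α
T = 18 + (109/70.7 − 1)/0.0032 = 18 + (0.5417)/0.0032 = 187 °C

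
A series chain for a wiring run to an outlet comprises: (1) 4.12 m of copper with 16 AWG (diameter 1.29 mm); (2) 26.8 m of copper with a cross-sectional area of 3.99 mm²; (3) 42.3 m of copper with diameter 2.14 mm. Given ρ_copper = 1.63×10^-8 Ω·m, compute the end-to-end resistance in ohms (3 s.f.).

0.353 Ω

Seg 1: A = π(1.29/2 mm)² = π(6.4500e-04 m)² = 1.307e-06 m²
R_1 = (1.63×10^-8)(4.12)/(1.307e-06) = 0.05138 Ω
Seg 2: A = 3.99 mm² = 3.990e-06 m²
R_2 = (1.63×10^-8)(26.8)/(3.990e-06) = 0.1095 Ω
Seg 3: A = π(d/2)² = π(1.0700e-03 m)² = 3.597e-06 m²
R_3 = (1.63×10^-8)(42.3)/(3.597e-06) = 0.1917 Ω
R_total = R_1 + R_2 + R_3 = 0.353 Ω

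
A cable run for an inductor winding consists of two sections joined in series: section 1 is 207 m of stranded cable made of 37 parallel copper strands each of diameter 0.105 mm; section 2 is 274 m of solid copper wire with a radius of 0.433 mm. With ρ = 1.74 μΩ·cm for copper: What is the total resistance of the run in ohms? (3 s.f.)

19.3 Ω

ρ = 1.74 μΩ·cm = 1.74×10^-8 Ω·m
Section 1: A_strand = π(5.2500e-05)² = 8.659e-09 m²; R₁ = ρL/(N·A_s) = (1.74×10^-8)(207)/(37×8.659e-09) = 11.24 Ω
Section 2: A = πr² = π(4.3300e-04 m)² = 5.890e-07 m²
R₂ = (1.74×10^-8)(274)/(5.890e-07) = 8.094 Ω
R = R₁ + R₂ = 19.3 Ω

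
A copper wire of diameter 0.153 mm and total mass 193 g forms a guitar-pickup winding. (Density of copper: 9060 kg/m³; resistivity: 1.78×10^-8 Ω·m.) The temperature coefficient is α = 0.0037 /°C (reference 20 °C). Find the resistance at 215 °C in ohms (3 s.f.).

1930 Ω

A = π(d/2)² = π(7.6500e-05 m)² = 1.8385e-08 m²
L = m/(density·A) = 0.193/(9060×1.8385e-08) = 1159 m
R = ρL/A = (1.78×10^-8)(1159)/(1.8385e-08) = 1122 Ω
R(215 °C) = 1122 × (1 + 0.0037×195) = 1930 Ω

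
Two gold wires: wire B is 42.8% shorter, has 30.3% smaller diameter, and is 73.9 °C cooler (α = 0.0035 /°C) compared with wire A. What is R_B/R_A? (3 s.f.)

0.873

R ∝ ρL/d² with ρ ∝ (1+αΔT), so R_B/R_A = (1 − 42.8/100) × (1 − 30.3/100)⁻² × (1 − 0.0035×73.9)
= 0.572 × 2.058 × 0.7413 = 0.873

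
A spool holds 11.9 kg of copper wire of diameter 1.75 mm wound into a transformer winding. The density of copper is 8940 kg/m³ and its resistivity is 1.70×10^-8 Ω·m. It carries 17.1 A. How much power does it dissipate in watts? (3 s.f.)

1140 W

A = π(d/2)² = π(8.7500e-04 m)² = 2.4053e-06 m²
L = m/(density·A) = 11.9/(8940×2.4053e-06) = 553.4 m
R = ρL/A = (1.70×10^-8)(553.4)/(2.4053e-06) = 3.911 Ω
P = I²R = (17.1)² × 3.911 = 1140 W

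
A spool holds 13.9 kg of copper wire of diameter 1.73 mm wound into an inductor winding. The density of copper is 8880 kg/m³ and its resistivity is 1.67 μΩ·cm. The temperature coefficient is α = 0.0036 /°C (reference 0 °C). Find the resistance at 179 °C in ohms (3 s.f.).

7.78 Ω

ρ = 1.67 μΩ·cm = 1.67×10^-8 Ω·m
A = π(d/2)² = π(8.6500e-04 m)² = 2.3506e-06 m²
L = m/(density·A) = 13.9/(8880×2.3506e-06) = 665.9 m
R = ρL/A = (1.67×10^-8)(665.9)/(2.3506e-06) = 4.731 Ω
R(179 °C) = 4.731 × (1 + 0.0036×179) = 7.78 Ω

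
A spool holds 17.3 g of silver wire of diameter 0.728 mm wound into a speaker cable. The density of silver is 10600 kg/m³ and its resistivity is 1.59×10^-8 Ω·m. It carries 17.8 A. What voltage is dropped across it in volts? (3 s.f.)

2.67 V

A = π(d/2)² = π(3.6400e-04 m)² = 4.1625e-07 m²
L = m/(density·A) = 0.0173/(10600×4.1625e-07) = 3.921 m
R = ρL/A = (1.59×10^-8)(3.921)/(4.1625e-07) = 0.1498 Ω
V = IR = 17.8 × 0.1498 = 2.67 V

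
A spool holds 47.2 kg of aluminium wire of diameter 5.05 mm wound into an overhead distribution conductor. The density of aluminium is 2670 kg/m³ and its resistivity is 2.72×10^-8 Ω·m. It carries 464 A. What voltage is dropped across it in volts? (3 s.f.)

A = π(d/2)² = π(2.5250e-03 m)² = 2.0030e-05 m²
L = m/(density·A) = 47.2/(2670×2.0030e-05) = 882.6 m
R = ρL/A = (2.72×10^-8)(882.6)/(2.0030e-05) = 1.199 Ω
V = IR = 464 × 1.199 = 556 V

556 V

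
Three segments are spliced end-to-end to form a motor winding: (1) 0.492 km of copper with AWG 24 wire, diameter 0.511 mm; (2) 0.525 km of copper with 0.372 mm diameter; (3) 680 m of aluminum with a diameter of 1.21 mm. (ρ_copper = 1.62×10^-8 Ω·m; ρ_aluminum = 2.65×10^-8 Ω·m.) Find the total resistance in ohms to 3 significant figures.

133 Ω

Seg 1: A = π(0.511/2 mm)² = π(2.5550e-04 m)² = 2.051e-07 m²
R_1 = (1.62×10^-8)(492)/(2.051e-07) = 38.86 Ω
Seg 2: A = π(d/2)² = π(1.8600e-04 m)² = 1.087e-07 m²
R_2 = (1.62×10^-8)(525)/(1.087e-07) = 78.25 Ω
Seg 3: A = π(d/2)² = π(6.0500e-04 m)² = 1.150e-06 m²
R_3 = (2.65×10^-8)(680)/(1.150e-06) = 15.67 Ω
R_total = R_1 + R_2 + R_3 = 133 Ω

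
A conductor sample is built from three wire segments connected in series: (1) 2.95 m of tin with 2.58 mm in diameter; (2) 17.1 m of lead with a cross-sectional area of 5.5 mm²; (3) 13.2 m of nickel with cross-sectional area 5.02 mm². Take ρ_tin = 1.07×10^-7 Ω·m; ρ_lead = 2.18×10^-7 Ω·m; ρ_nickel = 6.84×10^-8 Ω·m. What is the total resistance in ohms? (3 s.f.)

Seg 1: A = π(d/2)² = π(1.2900e-03 m)² = 5.228e-06 m²
R_1 = (1.07×10^-7)(2.95)/(5.228e-06) = 0.06038 Ω
Seg 2: A = 5.5 mm² = 5.500e-06 m²
R_2 = (2.18×10^-7)(17.1)/(5.500e-06) = 0.6778 Ω
Seg 3: A = 5.02 mm² = 5.020e-06 m²
R_3 = (6.84×10^-8)(13.2)/(5.020e-06) = 0.1799 Ω
R_total = R_1 + R_2 + R_3 = 0.918 Ω

0.918 Ω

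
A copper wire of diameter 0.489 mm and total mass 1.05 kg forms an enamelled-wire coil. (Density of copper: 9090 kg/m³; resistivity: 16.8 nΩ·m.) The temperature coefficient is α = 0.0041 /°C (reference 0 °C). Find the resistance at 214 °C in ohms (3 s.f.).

ρ = 16.8 nΩ·m = 1.68×10^-8 Ω·m
A = π(d/2)² = π(2.4450e-04 m)² = 1.8781e-07 m²
L = m/(density·A) = 1.05/(9090×1.8781e-07) = 615.1 m
R = ρL/A = (1.68×10^-8)(615.1)/(1.8781e-07) = 55.02 Ω
R(214 °C) = 55.02 × (1 + 0.0041×214) = 103 Ω

103 Ω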